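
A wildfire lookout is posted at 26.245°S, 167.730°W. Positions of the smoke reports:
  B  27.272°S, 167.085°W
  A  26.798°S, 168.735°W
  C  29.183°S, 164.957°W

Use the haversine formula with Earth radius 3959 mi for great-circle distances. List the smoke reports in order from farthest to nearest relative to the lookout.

C, B, A

Distances from the lookout:
C 29.183°S, 164.957°W: 264.5 mi
B 27.272°S, 167.085°W: 81.4 mi
A 26.798°S, 168.735°W: 72.9 mi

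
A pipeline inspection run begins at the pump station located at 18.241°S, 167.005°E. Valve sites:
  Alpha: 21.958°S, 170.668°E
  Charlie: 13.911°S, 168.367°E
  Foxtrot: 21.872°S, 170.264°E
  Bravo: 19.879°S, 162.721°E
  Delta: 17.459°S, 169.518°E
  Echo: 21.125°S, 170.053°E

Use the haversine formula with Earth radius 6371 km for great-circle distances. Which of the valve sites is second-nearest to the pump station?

Distances from the pump station (18.241°S, 167.005°E):
Delta: 279.8 km
Echo: 452.4 km
Bravo: 485.7 km
Charlie: 503.0 km
Foxtrot: 528.0 km
Alpha: 563.1 km
The second-nearest is Echo at 452.4 km.

Echo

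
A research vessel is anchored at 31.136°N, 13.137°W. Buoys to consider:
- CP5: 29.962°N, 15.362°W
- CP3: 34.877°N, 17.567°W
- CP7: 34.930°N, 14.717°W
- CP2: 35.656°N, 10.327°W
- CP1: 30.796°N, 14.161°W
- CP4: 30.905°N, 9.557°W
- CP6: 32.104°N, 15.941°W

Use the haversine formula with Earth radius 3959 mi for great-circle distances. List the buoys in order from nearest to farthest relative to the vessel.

CP1, CP5, CP6, CP4, CP7, CP2, CP3

Distances from the vessel:
CP1 30.796°N, 14.161°W: 65.1 mi
CP5 29.962°N, 15.362°W: 155.3 mi
CP6 32.104°N, 15.941°W: 178.0 mi
CP4 30.905°N, 9.557°W: 212.6 mi
CP7 34.930°N, 14.717°W: 277.7 mi
CP2 35.656°N, 10.327°W: 351.8 mi
CP3 34.877°N, 17.567°W: 364.2 mi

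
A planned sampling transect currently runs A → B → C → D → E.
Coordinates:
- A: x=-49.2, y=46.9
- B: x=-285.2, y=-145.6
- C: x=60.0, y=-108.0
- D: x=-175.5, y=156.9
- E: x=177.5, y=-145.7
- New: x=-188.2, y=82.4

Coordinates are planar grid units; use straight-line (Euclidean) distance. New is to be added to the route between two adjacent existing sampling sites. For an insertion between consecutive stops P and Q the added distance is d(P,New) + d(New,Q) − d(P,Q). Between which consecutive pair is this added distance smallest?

between C and D

Added distance for inserting New between each consecutive pair:
A–B: 86.7
B–C: 213.4
C–D: 33.9
D–E: 41.6
Smallest added distance is 33.9, inserting between C and D.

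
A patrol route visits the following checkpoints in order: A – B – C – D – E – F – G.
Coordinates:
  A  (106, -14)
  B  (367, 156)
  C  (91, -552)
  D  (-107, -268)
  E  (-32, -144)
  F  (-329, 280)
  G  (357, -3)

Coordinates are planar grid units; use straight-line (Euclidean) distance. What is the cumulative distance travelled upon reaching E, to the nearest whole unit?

Leg distances:
A→B: 311.5  (cumulative 311.5)
B→C: 759.9  (cumulative 1071.4)
C→D: 346.2  (cumulative 1417.6)
D→E: 144.9  (cumulative 1562.5)
Cumulative distance at E ≈ 1563.

1563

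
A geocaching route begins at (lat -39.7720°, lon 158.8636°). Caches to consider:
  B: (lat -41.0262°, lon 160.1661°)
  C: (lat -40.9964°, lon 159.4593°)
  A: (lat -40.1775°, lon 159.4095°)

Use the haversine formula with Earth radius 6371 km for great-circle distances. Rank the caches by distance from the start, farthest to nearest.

B, C, A

Computing each great-circle distance from (lat -39.7720°, lon 158.8636°):
B (lat -41.0262°, lon 160.1661°): 177.8 km
C (lat -40.9964°, lon 159.4593°): 145.2 km
A (lat -40.1775°, lon 159.4095°): 64.8 km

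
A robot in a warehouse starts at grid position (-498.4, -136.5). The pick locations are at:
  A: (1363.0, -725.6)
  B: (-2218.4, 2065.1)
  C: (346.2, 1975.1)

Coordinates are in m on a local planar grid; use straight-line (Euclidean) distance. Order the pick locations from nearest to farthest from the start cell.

Distance from the start cell at (-498.4, -136.5) to each:
A (1363.0, -725.6): 1952.4 m
C (346.2, 1975.1): 2274.2 m
B (-2218.4, 2065.1): 2793.8 m

A, C, B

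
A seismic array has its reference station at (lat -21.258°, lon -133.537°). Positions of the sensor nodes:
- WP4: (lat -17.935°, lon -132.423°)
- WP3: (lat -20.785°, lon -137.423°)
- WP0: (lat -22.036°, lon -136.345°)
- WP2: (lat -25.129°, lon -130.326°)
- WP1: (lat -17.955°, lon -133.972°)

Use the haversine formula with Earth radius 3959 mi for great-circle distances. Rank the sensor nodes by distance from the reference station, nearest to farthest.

Computing each great-circle distance from (lat -21.258°, lon -133.537°):
WP0 (lat -22.036°, lon -136.345°): 188.2 mi
WP1 (lat -17.955°, lon -133.972°): 230.0 mi
WP4 (lat -17.935°, lon -132.423°): 240.8 mi
WP3 (lat -20.785°, lon -137.423°): 252.8 mi
WP2 (lat -25.129°, lon -130.326°): 336.3 mi

WP0, WP1, WP4, WP3, WP2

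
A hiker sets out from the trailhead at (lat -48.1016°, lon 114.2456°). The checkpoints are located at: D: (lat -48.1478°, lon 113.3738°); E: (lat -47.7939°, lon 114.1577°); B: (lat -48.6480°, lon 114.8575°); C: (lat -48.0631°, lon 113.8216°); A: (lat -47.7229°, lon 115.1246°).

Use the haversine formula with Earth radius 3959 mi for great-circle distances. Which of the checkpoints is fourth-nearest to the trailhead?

Distances from the trailhead ((lat -48.1016°, lon 114.2456°)):
C: 19.8 mi
E: 21.6 mi
D: 40.3 mi
B: 47.1 mi
A: 48.4 mi
The fourth-nearest is B at 47.1 mi.

B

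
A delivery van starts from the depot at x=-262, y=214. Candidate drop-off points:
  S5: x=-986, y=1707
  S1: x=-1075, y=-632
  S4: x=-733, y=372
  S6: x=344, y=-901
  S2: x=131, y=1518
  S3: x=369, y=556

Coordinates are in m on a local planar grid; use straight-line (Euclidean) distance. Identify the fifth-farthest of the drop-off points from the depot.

S3

Distances from the depot (x=-262, y=214):
S5: 1659.3 m
S2: 1361.9 m
S6: 1269.0 m
S1: 1173.3 m
S3: 717.7 m
S4: 496.8 m
The fifth-farthest is S3 at 717.7 m.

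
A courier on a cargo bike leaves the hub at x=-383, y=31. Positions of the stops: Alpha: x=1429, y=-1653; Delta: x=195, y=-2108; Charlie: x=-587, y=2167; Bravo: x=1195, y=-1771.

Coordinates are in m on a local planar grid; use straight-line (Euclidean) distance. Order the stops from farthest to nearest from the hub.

Distances from the hub:
Alpha x=1429, y=-1653: 2473.7 m
Bravo x=1195, y=-1771: 2395.3 m
Delta x=195, y=-2108: 2215.7 m
Charlie x=-587, y=2167: 2145.7 m

Alpha, Bravo, Delta, Charlie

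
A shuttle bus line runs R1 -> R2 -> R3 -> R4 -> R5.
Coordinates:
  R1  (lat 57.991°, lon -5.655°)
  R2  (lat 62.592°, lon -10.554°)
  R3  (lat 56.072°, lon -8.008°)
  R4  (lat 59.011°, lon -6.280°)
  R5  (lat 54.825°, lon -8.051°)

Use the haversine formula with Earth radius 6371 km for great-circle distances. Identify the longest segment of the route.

R2–R3

Leg distances:
R1→R2: 578.1 km
R2→R3: 739.1 km
R3→R4: 342.7 km
R4→R5: 477.7 km
The longest leg is R2–R3 at 739.1 km.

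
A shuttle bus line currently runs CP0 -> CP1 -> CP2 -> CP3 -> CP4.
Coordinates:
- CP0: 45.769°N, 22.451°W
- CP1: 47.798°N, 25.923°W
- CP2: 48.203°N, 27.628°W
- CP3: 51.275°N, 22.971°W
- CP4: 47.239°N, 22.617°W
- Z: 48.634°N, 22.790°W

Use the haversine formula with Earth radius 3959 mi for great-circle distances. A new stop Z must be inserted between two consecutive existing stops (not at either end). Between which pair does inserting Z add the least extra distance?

between CP3 and CP4

Added distance for inserting Z between each consecutive pair:
CP0–CP1: 138.0 mi
CP1–CP2: 295.5 mi
CP2–CP3: 109.4 mi
CP3–CP4: 0.1 mi
Smallest added distance is 0.1 mi, inserting between CP3 and CP4.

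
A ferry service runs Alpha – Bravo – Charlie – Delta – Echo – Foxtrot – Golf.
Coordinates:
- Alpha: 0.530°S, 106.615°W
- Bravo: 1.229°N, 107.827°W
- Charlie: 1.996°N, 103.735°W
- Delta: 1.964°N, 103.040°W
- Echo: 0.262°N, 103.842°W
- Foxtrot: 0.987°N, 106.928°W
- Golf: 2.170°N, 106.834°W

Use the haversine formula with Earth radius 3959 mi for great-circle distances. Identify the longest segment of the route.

Bravo–Charlie

Leg distances:
Alpha→Bravo: 147.6 mi
Bravo→Charlie: 287.6 mi
Charlie→Delta: 48.0 mi
Delta→Echo: 130.0 mi
Echo→Foxtrot: 219.0 mi
Foxtrot→Golf: 82.0 mi
The longest leg is Bravo–Charlie at 287.6 mi.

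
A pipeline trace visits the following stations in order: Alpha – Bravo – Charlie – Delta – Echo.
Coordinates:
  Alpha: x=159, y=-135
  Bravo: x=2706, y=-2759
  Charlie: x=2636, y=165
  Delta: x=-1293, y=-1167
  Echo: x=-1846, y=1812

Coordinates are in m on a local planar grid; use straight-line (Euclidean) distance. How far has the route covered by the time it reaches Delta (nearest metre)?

10730 m

Leg distances:
Alpha→Bravo: 3656.9 m  (cumulative 3656.9 m)
Bravo→Charlie: 2924.8 m  (cumulative 6581.7 m)
Charlie→Delta: 4148.6 m  (cumulative 10730.3 m)
Cumulative distance at Delta ≈ 10730 m.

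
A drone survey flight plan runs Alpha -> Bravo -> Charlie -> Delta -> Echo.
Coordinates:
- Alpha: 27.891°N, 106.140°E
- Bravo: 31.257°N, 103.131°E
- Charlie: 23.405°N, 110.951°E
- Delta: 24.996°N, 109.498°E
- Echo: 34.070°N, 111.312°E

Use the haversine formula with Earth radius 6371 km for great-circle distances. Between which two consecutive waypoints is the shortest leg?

Charlie–Delta

Leg distances:
Alpha→Bravo: 474.0 km
Bravo→Charlie: 1165.0 km
Charlie→Delta: 230.2 km
Delta→Echo: 1024.1 km
The shortest leg is Charlie–Delta at 230.2 km.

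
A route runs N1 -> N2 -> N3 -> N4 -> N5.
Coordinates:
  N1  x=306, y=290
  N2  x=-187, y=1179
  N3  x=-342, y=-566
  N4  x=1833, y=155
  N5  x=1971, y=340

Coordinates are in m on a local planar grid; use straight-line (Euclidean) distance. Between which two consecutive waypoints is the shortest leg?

Leg distances:
N1→N2: 1016.5 m
N2→N3: 1751.9 m
N3→N4: 2291.4 m
N4→N5: 230.8 m
The shortest leg is N4–N5 at 230.8 m.

N4–N5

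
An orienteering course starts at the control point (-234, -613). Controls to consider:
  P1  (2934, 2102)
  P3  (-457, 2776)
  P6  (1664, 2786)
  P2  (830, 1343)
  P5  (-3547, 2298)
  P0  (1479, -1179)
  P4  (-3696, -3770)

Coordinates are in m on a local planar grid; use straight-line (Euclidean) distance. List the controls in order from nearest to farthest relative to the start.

Distances from the start:
P0 (1479, -1179): 1804.1 m
P2 (830, 1343): 2226.7 m
P3 (-457, 2776): 3396.3 m
P6 (1664, 2786): 3893.0 m
P1 (2934, 2102): 4172.2 m
P5 (-3547, 2298): 4410.2 m
P4 (-3696, -3770): 4685.3 m

P0, P2, P3, P6, P1, P5, P4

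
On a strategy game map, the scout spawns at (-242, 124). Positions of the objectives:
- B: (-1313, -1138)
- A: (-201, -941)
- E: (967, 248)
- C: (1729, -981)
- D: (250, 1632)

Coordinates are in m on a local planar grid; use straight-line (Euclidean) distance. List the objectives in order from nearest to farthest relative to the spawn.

A, E, D, B, C

Distance from the spawn at (-242, 124) to each:
A (-201, -941): 1065.8 m
E (967, 248): 1215.3 m
D (250, 1632): 1586.2 m
B (-1313, -1138): 1655.2 m
C (1729, -981): 2259.6 m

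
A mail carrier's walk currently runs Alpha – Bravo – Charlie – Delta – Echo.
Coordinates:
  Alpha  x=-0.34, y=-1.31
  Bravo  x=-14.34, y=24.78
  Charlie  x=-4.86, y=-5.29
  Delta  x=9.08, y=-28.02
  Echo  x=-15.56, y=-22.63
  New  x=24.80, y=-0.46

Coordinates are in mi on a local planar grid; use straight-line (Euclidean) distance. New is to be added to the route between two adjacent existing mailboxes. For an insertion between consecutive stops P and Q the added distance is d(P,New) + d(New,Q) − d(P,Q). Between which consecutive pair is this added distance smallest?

Added distance for inserting New between each consecutive pair:
Alpha–Bravo: 42.1 mi
Bravo–Charlie: 45.1 mi
Charlie–Delta: 35.1 mi
Delta–Echo: 52.6 mi
Smallest added distance is 35.1 mi, inserting between Charlie and Delta.

between Charlie and Delta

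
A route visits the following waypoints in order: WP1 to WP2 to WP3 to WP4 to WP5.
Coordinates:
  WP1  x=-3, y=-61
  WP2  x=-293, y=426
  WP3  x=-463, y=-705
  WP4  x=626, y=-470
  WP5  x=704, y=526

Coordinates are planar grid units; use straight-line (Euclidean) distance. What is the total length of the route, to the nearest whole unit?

Leg distances:
WP1→WP2: 566.8  (cumulative 566.8)
WP2→WP3: 1143.7  (cumulative 1710.5)
WP3→WP4: 1114.1  (cumulative 2824.6)
WP4→WP5: 999.0  (cumulative 3823.6)
Total route length ≈ 3824.

3824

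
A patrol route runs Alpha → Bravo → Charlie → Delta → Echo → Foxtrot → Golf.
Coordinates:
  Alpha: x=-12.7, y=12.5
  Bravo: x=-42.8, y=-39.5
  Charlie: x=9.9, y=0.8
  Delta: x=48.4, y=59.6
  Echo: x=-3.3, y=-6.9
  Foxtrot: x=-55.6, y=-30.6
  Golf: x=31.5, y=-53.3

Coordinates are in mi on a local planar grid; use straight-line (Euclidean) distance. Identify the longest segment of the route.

Leg distances:
Alpha→Bravo: 60.1 mi
Bravo→Charlie: 66.3 mi
Charlie→Delta: 70.3 mi
Delta→Echo: 84.2 mi
Echo→Foxtrot: 57.4 mi
Foxtrot→Golf: 90.0 mi
The longest leg is Foxtrot–Golf at 90.0 mi.

Foxtrot–Golf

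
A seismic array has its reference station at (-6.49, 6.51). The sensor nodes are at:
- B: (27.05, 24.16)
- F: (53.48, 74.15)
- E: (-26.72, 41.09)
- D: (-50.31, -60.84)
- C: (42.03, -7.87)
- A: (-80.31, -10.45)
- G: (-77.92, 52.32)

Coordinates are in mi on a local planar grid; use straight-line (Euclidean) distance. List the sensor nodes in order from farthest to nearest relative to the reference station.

F, G, D, A, C, E, B

Distances from the reference station:
F (53.48, 74.15): 90.4 mi
G (-77.92, 52.32): 84.9 mi
D (-50.31, -60.84): 80.4 mi
A (-80.31, -10.45): 75.7 mi
C (42.03, -7.87): 50.6 mi
E (-26.72, 41.09): 40.1 mi
B (27.05, 24.16): 37.9 mi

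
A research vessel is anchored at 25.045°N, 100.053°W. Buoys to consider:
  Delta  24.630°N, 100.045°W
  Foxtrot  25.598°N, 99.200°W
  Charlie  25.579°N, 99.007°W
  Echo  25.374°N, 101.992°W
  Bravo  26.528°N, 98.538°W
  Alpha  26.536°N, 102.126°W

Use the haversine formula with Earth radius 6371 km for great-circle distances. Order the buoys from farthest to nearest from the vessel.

Alpha, Bravo, Echo, Charlie, Foxtrot, Delta

Computing each great-circle distance from 25.045°N, 100.053°W:
Alpha 26.536°N, 102.126°W: 265.6 km
Bravo 26.528°N, 98.538°W: 224.1 km
Echo 25.374°N, 101.992°W: 198.5 km
Charlie 25.579°N, 99.007°W: 120.8 km
Foxtrot 25.598°N, 99.200°W: 105.5 km
Delta 24.630°N, 100.045°W: 46.2 km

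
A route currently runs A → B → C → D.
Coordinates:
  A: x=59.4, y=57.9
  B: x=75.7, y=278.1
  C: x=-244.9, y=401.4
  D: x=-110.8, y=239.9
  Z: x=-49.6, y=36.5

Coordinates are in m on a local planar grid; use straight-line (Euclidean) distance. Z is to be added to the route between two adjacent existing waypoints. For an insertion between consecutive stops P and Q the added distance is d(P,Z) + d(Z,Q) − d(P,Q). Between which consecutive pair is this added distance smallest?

between A and B

Added distance for inserting Z between each consecutive pair:
A–B: 162.4 m
B–C: 342.5 m
C–D: 416.4 m
Smallest added distance is 162.4 m, inserting between A and B.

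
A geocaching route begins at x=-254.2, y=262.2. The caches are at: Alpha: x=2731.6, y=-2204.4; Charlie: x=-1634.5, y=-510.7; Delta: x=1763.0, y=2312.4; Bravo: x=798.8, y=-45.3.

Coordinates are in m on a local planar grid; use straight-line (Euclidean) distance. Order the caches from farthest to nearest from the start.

Alpha, Delta, Charlie, Bravo

Computing each straight-line distance from x=-254.2, y=262.2:
Alpha x=2731.6, y=-2204.4: 3872.9 m
Delta x=1763.0, y=2312.4: 2876.2 m
Charlie x=-1634.5, y=-510.7: 1582.0 m
Bravo x=798.8, y=-45.3: 1097.0 m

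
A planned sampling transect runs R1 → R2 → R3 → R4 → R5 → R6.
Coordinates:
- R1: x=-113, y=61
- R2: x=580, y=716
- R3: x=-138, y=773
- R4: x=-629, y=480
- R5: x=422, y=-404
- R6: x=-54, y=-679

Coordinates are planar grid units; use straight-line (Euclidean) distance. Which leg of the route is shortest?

Leg distances:
R1→R2: 953.6
R2→R3: 720.3
R3→R4: 571.8
R4→R5: 1373.3
R5→R6: 549.7
The shortest leg is R5–R6 at 549.7.

R5–R6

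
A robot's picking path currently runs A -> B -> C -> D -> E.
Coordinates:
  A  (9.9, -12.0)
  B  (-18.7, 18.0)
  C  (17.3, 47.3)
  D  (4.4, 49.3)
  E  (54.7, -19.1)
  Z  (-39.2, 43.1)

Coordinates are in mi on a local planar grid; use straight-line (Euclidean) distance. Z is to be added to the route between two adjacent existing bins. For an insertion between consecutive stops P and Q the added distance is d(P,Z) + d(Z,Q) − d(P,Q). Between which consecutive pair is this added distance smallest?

Added distance for inserting Z between each consecutive pair:
A–B: 64.8 mi
B–C: 42.6 mi
C–D: 87.6 mi
D–E: 71.8 mi
Smallest added distance is 42.6 mi, inserting between B and C.

between B and C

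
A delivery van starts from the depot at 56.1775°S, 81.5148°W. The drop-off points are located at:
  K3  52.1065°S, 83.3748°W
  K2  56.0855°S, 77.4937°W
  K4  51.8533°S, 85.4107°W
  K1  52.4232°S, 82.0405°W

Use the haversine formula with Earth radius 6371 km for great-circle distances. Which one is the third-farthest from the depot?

K1

Distances from the depot (56.1775°S, 81.5148°W):
K4: 543.8 km
K3: 468.6 km
K1: 418.8 km
K2: 249.4 km
The third-farthest is K1 at 418.8 km.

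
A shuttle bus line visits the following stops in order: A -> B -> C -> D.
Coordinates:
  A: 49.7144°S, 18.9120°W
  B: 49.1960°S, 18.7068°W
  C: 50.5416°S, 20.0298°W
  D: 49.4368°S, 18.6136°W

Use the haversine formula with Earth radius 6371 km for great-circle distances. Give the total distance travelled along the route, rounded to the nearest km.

396 km

Leg distances:
A→B: 59.5 km  (cumulative 59.5 km)
B→C: 177.1 km  (cumulative 236.7 km)
C→D: 159.2 km  (cumulative 395.8 km)
Total route length ≈ 396 km.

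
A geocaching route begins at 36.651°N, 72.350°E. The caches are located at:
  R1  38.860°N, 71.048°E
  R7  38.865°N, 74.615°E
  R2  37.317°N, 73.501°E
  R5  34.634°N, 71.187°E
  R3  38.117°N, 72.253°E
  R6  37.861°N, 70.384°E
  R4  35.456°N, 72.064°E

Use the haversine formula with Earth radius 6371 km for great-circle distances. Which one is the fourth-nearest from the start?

R6

Distance to each, sorted:
R2: 126.2 km
R4: 135.3 km
R3: 163.2 km
R6: 219.9 km
R5: 247.7 km
R1: 271.0 km
R7: 316.6 km
The fourth-nearest is R6 at 219.9 km.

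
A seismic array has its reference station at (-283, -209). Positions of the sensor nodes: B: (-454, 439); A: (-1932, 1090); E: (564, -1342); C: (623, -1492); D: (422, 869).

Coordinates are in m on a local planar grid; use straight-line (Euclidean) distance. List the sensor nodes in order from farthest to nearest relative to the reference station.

A, C, E, D, B

Distances from the reference station:
A (-1932, 1090): 2099.2 m
C (623, -1492): 1570.6 m
E (564, -1342): 1414.6 m
D (422, 869): 1288.1 m
B (-454, 439): 670.2 m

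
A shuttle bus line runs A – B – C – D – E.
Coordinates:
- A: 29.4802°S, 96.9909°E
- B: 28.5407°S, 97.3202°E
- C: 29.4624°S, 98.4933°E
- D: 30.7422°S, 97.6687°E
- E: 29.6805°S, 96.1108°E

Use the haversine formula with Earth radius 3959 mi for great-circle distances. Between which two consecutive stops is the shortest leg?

A–B

Leg distances:
A→B: 67.9 mi
B→C: 95.3 mi
C→D: 101.2 mi
D→E: 118.5 mi
The shortest leg is A–B at 67.9 mi.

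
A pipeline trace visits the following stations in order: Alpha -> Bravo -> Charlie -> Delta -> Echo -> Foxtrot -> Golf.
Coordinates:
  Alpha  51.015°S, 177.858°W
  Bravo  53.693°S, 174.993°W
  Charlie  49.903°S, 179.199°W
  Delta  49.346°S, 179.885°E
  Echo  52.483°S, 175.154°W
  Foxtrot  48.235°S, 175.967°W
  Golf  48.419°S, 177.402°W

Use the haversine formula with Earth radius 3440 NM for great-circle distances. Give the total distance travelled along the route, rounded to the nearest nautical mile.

Leg distances:
Alpha→Bravo: 192.0 NM  (cumulative 192.0 NM)
Bravo→Charlie: 275.9 NM  (cumulative 467.9 NM)
Charlie→Delta: 48.9 NM  (cumulative 516.8 NM)
Delta→Echo: 265.9 NM  (cumulative 782.6 NM)
Echo→Foxtrot: 256.9 NM  (cumulative 1039.6 NM)
Foxtrot→Golf: 58.3 NM  (cumulative 1097.9 NM)
Total route length ≈ 1098 NM.

1098 NM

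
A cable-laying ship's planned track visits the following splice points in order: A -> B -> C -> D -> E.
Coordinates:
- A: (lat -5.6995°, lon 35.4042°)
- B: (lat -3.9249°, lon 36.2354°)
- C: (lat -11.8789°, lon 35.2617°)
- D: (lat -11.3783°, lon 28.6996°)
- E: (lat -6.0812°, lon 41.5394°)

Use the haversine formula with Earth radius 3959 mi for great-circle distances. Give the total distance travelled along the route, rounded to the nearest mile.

Leg distances:
A→B: 135.3 mi  (cumulative 135.3 mi)
B→C: 553.6 mi  (cumulative 688.9 mi)
C→D: 445.5 mi  (cumulative 1134.4 mi)
D→E: 949.9 mi  (cumulative 2084.3 mi)
Total route length ≈ 2084 mi.

2084 mi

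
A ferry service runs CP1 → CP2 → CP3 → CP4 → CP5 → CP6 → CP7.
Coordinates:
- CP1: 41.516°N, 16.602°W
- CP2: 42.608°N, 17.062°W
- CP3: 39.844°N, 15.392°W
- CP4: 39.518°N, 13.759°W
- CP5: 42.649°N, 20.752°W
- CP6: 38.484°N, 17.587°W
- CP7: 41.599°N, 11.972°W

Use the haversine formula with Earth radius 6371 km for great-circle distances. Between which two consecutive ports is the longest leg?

Leg distances:
CP1→CP2: 127.2 km
CP2→CP3: 337.6 km
CP3→CP4: 144.4 km
CP4→CP5: 681.4 km
CP5→CP6: 534.7 km
CP6→CP7: 590.1 km
The longest leg is CP4–CP5 at 681.4 km.

CP4–CP5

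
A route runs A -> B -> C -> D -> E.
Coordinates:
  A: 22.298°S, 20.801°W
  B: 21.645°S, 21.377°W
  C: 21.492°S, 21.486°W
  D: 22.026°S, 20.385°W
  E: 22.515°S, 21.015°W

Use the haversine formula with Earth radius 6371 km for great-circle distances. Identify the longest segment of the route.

Leg distances:
A→B: 93.8 km
B→C: 20.4 km
C→D: 128.3 km
D→E: 84.6 km
The longest leg is C–D at 128.3 km.

C–D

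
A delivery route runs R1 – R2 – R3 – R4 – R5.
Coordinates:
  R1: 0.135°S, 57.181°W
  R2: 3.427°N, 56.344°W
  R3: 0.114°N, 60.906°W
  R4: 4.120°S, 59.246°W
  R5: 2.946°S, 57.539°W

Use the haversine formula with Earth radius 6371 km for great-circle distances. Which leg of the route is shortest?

R4–R5

Leg distances:
R1→R2: 406.9 km
R2→R3: 626.7 km
R3→R4: 505.6 km
R4→R5: 230.1 km
The shortest leg is R4–R5 at 230.1 km.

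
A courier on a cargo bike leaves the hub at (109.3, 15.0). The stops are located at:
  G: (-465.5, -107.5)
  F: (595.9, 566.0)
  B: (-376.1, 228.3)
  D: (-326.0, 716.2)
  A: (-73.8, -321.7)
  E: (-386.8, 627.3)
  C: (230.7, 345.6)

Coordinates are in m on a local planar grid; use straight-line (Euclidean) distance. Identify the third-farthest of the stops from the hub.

F

Distance to each, sorted:
D: 825.3 m
E: 788.1 m
F: 735.1 m
G: 587.7 m
B: 530.2 m
A: 383.3 m
C: 352.2 m
The third-farthest is F at 735.1 m.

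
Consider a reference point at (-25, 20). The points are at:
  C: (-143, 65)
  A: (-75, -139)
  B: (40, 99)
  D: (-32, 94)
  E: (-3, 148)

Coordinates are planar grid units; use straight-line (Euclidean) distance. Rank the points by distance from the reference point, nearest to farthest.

Computing each straight-line distance from (-25, 20):
D (-32, 94): 74.3
B (40, 99): 102.3
C (-143, 65): 126.3
E (-3, 148): 129.9
A (-75, -139): 166.7

D, B, C, E, A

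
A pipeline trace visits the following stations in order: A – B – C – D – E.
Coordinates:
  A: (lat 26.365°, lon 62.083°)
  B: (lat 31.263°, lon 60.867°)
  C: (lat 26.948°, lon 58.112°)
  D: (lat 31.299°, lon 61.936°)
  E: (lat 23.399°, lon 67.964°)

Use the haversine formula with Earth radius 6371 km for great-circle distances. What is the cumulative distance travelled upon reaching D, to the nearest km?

1717 km

Leg distances:
A→B: 557.4 km  (cumulative 557.4 km)
B→C: 549.4 km  (cumulative 1106.7 km)
C→D: 609.8 km  (cumulative 1716.5 km)
Cumulative distance at D ≈ 1717 km.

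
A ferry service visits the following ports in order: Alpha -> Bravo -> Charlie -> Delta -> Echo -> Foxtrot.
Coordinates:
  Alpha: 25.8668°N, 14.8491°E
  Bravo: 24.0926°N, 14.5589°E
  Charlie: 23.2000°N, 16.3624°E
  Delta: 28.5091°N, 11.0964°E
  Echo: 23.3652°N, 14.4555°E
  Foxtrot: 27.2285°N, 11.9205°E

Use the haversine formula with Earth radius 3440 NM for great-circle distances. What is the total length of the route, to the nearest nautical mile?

1275 NM

Leg distances:
Alpha→Bravo: 107.7 NM  (cumulative 107.7 NM)
Bravo→Charlie: 112.7 NM  (cumulative 220.4 NM)
Charlie→Delta: 427.1 NM  (cumulative 647.6 NM)
Delta→Echo: 358.1 NM  (cumulative 1005.7 NM)
Echo→Foxtrot: 269.7 NM  (cumulative 1275.3 NM)
Total route length ≈ 1275 NM.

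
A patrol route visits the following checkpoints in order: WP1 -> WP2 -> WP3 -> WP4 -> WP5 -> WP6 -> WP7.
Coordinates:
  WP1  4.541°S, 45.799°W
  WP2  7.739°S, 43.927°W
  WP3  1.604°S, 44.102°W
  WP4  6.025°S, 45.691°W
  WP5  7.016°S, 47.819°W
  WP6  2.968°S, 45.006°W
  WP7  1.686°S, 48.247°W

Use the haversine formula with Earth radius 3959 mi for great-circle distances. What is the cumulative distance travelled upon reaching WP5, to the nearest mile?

Leg distances:
WP1→WP2: 255.7 mi  (cumulative 255.7 mi)
WP2→WP3: 424.1 mi  (cumulative 679.8 mi)
WP3→WP4: 324.5 mi  (cumulative 1004.3 mi)
WP4→WP5: 161.3 mi  (cumulative 1165.6 mi)
Cumulative distance at WP5 ≈ 1166 mi.

1166 mi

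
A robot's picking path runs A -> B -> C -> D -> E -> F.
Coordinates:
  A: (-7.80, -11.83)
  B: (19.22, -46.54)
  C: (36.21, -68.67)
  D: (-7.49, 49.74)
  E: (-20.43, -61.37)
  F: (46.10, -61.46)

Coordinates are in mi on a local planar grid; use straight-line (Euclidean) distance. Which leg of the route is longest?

C–D

Leg distances:
A→B: 44.0 mi
B→C: 27.9 mi
C→D: 126.2 mi
D→E: 111.9 mi
E→F: 66.5 mi
The longest leg is C–D at 126.2 mi.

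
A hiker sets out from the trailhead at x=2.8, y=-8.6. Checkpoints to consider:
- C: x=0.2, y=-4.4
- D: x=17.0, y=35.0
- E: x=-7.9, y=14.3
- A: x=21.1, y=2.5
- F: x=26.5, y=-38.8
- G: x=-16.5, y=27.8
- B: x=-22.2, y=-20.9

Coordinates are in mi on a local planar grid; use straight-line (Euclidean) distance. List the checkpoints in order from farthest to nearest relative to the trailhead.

Distance from the trailhead at x=2.8, y=-8.6 to each:
D x=17.0, y=35.0: 45.9 mi
G x=-16.5, y=27.8: 41.2 mi
F x=26.5, y=-38.8: 38.4 mi
B x=-22.2, y=-20.9: 27.9 mi
E x=-7.9, y=14.3: 25.3 mi
A x=21.1, y=2.5: 21.4 mi
C x=0.2, y=-4.4: 4.9 mi

D, G, F, B, E, A, C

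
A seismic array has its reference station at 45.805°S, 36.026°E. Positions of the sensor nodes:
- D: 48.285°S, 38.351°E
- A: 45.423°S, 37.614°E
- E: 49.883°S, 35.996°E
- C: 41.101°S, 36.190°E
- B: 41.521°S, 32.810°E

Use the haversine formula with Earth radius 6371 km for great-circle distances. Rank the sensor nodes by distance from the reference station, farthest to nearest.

B, C, E, D, A

Distances from the reference station:
B 41.521°S, 32.810°E: 542.0 km
C 41.101°S, 36.190°E: 523.2 km
E 49.883°S, 35.996°E: 453.5 km
D 48.285°S, 38.351°E: 327.2 km
A 45.423°S, 37.614°E: 130.6 km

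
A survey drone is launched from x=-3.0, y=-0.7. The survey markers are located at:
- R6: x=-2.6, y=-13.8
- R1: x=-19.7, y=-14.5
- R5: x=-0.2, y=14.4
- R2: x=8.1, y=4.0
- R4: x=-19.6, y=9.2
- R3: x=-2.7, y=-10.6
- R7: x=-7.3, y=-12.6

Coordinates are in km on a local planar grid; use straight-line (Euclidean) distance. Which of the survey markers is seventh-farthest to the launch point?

R3

Distance to each, sorted:
R1: 21.7 km
R4: 19.3 km
R5: 15.4 km
R6: 13.1 km
R7: 12.7 km
R2: 12.1 km
R3: 9.9 km
The seventh-farthest is R3 at 9.9 km.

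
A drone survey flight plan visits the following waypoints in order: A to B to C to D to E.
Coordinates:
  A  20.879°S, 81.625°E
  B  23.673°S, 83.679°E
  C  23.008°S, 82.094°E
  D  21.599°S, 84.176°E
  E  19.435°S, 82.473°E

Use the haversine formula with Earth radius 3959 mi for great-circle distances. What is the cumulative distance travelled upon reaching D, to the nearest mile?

509 mi

Leg distances:
A→B: 233.5 mi  (cumulative 233.5 mi)
B→C: 110.6 mi  (cumulative 344.0 mi)
C→D: 164.9 mi  (cumulative 508.9 mi)
Cumulative distance at D ≈ 509 mi.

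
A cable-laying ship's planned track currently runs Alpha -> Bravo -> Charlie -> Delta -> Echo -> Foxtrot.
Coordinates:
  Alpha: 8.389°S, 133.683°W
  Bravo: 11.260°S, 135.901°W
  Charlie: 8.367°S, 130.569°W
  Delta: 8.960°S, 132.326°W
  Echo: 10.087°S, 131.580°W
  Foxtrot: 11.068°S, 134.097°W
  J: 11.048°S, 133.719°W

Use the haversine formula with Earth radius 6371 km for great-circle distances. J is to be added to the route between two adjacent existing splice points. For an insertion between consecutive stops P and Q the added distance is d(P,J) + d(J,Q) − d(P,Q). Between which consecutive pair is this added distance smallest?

Added distance for inserting J between each consecutive pair:
Alpha–Bravo: 133.7 km
Bravo–Charlie: 28.5 km
Charlie–Delta: 529.8 km
Delta–Echo: 385.2 km
Echo–Foxtrot: 2.4 km
Smallest added distance is 2.4 km, inserting between Echo and Foxtrot.

between Echo and Foxtrot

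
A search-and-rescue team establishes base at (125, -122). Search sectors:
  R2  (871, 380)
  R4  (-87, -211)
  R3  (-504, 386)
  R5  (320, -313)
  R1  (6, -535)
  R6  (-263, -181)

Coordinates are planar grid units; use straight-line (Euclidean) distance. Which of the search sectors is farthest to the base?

Distance to each, sorted:
R2: 899.2
R3: 808.5
R1: 429.8
R6: 392.5
R5: 273.0
R4: 229.9
The farthest is R2 at 899.2.

R2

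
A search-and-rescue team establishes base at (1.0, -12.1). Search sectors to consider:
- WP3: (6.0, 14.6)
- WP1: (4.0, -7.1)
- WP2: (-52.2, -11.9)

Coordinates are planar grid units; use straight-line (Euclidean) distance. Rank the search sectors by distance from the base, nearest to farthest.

Distances from the base:
WP1 (4.0, -7.1): 5.8
WP3 (6.0, 14.6): 27.2
WP2 (-52.2, -11.9): 53.2

WP1, WP3, WP2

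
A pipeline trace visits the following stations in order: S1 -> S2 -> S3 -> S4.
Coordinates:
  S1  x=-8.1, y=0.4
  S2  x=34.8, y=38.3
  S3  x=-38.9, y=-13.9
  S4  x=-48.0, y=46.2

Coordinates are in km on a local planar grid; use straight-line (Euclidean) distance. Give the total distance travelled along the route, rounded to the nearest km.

208 km

Leg distances:
S1→S2: 57.2 km  (cumulative 57.2 km)
S2→S3: 90.3 km  (cumulative 147.6 km)
S3→S4: 60.8 km  (cumulative 208.3 km)
Total route length ≈ 208 km.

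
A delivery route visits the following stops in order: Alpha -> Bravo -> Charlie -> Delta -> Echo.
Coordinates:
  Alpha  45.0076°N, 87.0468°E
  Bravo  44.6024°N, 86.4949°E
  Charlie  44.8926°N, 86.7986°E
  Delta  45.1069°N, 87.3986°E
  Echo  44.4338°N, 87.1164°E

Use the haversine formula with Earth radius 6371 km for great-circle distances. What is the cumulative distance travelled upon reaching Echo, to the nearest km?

234 km

Leg distances:
Alpha→Bravo: 62.7 km  (cumulative 62.7 km)
Bravo→Charlie: 40.2 km  (cumulative 102.9 km)
Charlie→Delta: 52.9 km  (cumulative 155.7 km)
Delta→Echo: 78.1 km  (cumulative 233.8 km)
Cumulative distance at Echo ≈ 234 km.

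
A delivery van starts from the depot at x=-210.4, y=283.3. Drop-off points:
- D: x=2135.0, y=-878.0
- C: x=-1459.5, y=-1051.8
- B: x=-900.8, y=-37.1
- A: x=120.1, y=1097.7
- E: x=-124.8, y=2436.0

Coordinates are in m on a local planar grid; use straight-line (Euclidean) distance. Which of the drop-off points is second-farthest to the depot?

E

Distances from the depot (x=-210.4, y=283.3):
D: 2617.2 m
E: 2154.4 m
C: 1828.3 m
A: 878.9 m
B: 761.1 m
The second-farthest is E at 2154.4 m.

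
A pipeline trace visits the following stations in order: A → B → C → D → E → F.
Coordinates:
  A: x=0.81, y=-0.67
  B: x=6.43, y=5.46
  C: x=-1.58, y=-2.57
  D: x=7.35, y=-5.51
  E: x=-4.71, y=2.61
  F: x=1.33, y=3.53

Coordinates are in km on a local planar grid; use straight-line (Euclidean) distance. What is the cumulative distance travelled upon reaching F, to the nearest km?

50 km

Leg distances:
A→B: 8.3 km  (cumulative 8.3 km)
B→C: 11.3 km  (cumulative 19.7 km)
C→D: 9.4 km  (cumulative 29.1 km)
D→E: 14.5 km  (cumulative 43.6 km)
E→F: 6.1 km  (cumulative 49.7 km)
Cumulative distance at F ≈ 50 km.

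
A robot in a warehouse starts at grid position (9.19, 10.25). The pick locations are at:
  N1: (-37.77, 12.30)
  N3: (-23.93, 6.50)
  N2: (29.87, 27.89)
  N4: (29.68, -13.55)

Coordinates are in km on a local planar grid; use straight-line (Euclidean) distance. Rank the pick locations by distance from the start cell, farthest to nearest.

N1, N3, N4, N2

Computing each straight-line distance from (9.19, 10.25):
N1 (-37.77, 12.30): 47.0 km
N3 (-23.93, 6.50): 33.3 km
N4 (29.68, -13.55): 31.4 km
N2 (29.87, 27.89): 27.2 km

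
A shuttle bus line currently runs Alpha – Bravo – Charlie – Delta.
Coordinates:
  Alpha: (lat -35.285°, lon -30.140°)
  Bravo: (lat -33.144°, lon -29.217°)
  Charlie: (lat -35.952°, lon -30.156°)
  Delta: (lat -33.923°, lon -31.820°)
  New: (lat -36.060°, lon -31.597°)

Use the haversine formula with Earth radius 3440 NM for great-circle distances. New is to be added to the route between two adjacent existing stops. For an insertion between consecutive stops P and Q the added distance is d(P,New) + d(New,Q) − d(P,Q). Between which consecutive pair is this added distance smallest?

between Charlie and Delta

Added distance for inserting New between each consecutive pair:
Alpha–Bravo: 159.4 NM
Bravo–Charlie: 106.3 NM
Charlie–Delta: 52.3 NM
Smallest added distance is 52.3 NM, inserting between Charlie and Delta.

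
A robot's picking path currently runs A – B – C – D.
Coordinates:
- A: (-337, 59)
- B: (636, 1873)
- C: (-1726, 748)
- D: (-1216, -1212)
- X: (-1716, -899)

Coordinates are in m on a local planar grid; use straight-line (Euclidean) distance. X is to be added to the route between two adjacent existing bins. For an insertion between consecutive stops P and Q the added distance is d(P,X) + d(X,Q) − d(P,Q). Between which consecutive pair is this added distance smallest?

between C and D

Added distance for inserting X between each consecutive pair:
A–B: 3256.0 m
B–C: 2666.2 m
C–D: 211.7 m
Smallest added distance is 211.7 m, inserting between C and D.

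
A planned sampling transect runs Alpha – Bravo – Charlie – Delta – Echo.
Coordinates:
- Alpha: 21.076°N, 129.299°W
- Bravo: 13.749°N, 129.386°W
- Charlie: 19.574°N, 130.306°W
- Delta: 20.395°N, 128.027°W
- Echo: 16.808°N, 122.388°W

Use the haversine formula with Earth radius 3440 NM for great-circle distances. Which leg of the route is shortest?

Leg distances:
Alpha→Bravo: 439.9 NM
Bravo→Charlie: 353.7 NM
Charlie→Delta: 137.7 NM
Delta→Echo: 386.4 NM
The shortest leg is Charlie–Delta at 137.7 NM.

Charlie–Delta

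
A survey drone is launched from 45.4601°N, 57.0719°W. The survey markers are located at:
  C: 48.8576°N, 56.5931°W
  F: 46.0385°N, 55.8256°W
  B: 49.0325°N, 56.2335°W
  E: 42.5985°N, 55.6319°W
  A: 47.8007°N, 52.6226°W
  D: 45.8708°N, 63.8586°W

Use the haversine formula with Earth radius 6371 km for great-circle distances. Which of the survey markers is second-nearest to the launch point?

Distances from the launch point (45.4601°N, 57.0719°W):
F: 116.1 km
E: 338.4 km
C: 379.5 km
B: 402.2 km
A: 427.9 km
D: 529.2 km
The second-nearest is E at 338.4 km.

E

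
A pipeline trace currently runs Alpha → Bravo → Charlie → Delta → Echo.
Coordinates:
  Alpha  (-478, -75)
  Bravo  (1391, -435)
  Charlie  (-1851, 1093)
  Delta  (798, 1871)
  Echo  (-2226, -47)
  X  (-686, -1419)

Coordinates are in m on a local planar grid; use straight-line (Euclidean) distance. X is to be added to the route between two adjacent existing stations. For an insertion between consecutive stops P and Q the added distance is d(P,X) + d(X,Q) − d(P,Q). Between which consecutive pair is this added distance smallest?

Added distance for inserting X between each consecutive pair:
Alpha–Bravo: 1754.9 m
Bravo–Charlie: 1483.3 m
Charlie–Delta: 3617.3 m
Delta–Echo: 2090.8 m
Smallest added distance is 1483.3 m, inserting between Bravo and Charlie.

between Bravo and Charlie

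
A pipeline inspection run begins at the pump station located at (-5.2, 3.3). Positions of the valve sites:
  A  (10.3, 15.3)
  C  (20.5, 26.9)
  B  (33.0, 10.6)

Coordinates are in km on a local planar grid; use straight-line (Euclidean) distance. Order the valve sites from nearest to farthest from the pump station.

Distances from the pump station:
A (10.3, 15.3): 19.6 km
C (20.5, 26.9): 34.9 km
B (33.0, 10.6): 38.9 km

A, C, B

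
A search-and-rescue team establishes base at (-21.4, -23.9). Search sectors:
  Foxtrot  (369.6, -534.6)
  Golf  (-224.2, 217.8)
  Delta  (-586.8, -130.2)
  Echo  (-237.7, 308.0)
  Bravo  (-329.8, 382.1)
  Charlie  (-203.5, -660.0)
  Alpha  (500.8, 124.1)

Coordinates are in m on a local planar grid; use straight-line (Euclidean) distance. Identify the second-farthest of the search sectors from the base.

Foxtrot

Distance to each, sorted:
Charlie: 661.7 m
Foxtrot: 643.2 m
Delta: 575.3 m
Alpha: 542.8 m
Bravo: 509.8 m
Echo: 396.2 m
Golf: 315.5 m
The second-farthest is Foxtrot at 643.2 m.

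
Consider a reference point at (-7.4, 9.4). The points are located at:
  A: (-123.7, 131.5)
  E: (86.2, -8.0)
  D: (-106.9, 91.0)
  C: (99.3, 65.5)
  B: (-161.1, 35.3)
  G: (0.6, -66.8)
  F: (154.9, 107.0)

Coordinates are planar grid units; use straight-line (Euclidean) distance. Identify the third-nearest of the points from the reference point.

Distances from the reference point ((-7.4, 9.4)):
G: 76.6
E: 95.2
C: 120.5
D: 128.7
B: 155.9
A: 168.6
F: 189.4
The third-nearest is C at 120.5.

C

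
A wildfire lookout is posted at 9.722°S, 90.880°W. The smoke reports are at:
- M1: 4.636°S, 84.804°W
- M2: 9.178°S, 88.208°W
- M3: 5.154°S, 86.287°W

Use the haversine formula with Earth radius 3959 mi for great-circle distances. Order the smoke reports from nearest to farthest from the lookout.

M2, M3, M1

Computing each great-circle distance from 9.722°S, 90.880°W:
M2 9.178°S, 88.208°W: 186.0 mi
M3 5.154°S, 86.287°W: 445.7 mi
M1 4.636°S, 84.804°W: 544.9 mi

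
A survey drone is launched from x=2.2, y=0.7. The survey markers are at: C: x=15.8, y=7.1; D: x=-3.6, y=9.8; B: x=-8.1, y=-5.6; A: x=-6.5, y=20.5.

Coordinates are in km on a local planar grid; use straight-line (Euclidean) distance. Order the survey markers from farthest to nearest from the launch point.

Distance from the launch point at x=2.2, y=0.7 to each:
A x=-6.5, y=20.5: 21.6 km
C x=15.8, y=7.1: 15.0 km
B x=-8.1, y=-5.6: 12.1 km
D x=-3.6, y=9.8: 10.8 km

A, C, B, D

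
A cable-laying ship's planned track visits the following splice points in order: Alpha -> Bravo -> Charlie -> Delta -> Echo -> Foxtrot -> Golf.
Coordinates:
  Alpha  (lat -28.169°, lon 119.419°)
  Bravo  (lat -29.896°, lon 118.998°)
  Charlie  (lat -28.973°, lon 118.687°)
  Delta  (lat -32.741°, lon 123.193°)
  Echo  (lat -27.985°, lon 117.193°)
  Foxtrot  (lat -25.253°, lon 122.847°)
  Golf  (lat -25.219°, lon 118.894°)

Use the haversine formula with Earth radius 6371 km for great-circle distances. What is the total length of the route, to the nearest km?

Leg distances:
Alpha→Bravo: 196.3 km  (cumulative 196.3 km)
Bravo→Charlie: 107.0 km  (cumulative 303.3 km)
Charlie→Delta: 600.3 km  (cumulative 903.6 km)
Delta→Echo: 781.4 km  (cumulative 1685.0 km)
Echo→Foxtrot: 638.8 km  (cumulative 2323.8 km)
Foxtrot→Golf: 397.6 km  (cumulative 2721.4 km)
Total route length ≈ 2721 km.

2721 km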